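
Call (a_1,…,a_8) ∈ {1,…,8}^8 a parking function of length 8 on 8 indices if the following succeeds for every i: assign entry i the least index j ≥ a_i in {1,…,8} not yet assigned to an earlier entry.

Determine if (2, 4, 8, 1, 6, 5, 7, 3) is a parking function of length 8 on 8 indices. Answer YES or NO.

YES

Sorted: b = (1, 2, 3, 4, 5, 6, 7, 8).
  b_1=1 ≤ 1
  b_2=2 ≤ 2
  b_3=3 ≤ 3
  b_4=4 ≤ 4
  b_5=5 ≤ 5
  b_6=6 ≤ 6
  b_7=7 ≤ 7
  b_8=8 ≤ 8
All bounds hold ⇒ YES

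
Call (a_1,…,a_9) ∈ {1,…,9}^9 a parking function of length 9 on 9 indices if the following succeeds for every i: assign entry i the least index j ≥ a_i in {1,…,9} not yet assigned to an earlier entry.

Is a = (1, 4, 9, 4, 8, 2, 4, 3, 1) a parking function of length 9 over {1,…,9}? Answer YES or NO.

Order a: b = (1, 1, 2, 3, 4, 4, 4, 8, 9).
  b_1=1 ≤ 1
  b_2=1 ≤ 2
  b_3=2 ≤ 3
  b_4=3 ≤ 4
  b_5=4 ≤ 5
  b_6=4 ≤ 6
  b_7=4 ≤ 7
  b_8=8 ≤ 8
  b_9=9 ≤ 9
All bounds hold ⇒ YES

YES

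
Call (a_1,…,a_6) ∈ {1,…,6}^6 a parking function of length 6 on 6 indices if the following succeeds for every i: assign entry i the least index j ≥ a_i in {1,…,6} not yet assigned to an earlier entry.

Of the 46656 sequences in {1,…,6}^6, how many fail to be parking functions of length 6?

29849

|PF| = (7−6)·7^(6−1) = 1·16807 = 16807
E.g. (5,5,6,4,6,4) → sorted (4,4,5,5,6,6): b_1=4>1, not a PF.
6^6 − 16807 = 46656 − 16807 = 29849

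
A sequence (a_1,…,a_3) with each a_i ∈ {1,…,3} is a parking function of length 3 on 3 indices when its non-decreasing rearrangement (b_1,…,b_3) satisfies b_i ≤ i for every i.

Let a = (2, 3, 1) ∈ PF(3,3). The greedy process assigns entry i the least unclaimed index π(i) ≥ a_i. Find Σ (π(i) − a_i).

0

Σπ = 6 ({1..3} each once); Σa = 2+3+1 = 6; disp = 6−6 = 0.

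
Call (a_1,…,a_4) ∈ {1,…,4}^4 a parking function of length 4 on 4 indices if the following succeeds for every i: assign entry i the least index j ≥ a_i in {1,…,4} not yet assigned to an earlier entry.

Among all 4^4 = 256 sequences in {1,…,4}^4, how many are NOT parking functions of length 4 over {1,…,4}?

131

|PF(4,4)| = (4+1−4)·(4+1)^{4−1} = 1×125 = 125 [KW]
Check (3,3,3,3) → sorted (3,3,3,3): b_1=3>1, not a PF.
Total 256; non-PF = 256−125 = 131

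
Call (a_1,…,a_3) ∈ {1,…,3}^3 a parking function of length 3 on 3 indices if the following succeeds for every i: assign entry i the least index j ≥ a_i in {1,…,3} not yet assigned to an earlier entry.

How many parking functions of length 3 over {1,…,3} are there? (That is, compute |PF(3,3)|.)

16

Count = 1·4^2 = 1×16 = 16
E.g. (2,1,3) → sorted (1,2,3): b_i ≤ i ∀i, a PF.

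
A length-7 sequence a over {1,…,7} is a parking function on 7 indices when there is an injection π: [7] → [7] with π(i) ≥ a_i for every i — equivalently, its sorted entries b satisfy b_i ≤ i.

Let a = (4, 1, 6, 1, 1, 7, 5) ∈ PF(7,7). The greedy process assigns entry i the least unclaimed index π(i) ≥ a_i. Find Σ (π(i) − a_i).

3

Σπ = 7·8/2 = 28 (π permutes [7]); Σa = 4+1+6+1+1+7+5 = 25; disp = 28−25 = 3.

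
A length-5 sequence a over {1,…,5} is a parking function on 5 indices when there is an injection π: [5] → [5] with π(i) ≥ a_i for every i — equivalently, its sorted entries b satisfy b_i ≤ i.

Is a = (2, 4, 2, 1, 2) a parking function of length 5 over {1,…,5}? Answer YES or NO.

YES

Rearranged: b = (1, 2, 2, 2, 4).
  b_1=1 ≤ 1
  b_2=2 ≤ 2
  b_3=2 ≤ 3
  b_4=2 ≤ 4
  b_5=4 ≤ 5
All bounds hold ⇒ YES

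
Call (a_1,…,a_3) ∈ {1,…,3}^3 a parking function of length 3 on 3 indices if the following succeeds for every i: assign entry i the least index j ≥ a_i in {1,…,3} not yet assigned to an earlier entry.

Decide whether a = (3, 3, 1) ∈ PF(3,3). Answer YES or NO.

NO

Sorted: b = (1, 3, 3).
  b_1=1 ≤ 1
  b_2=3 > 2
  fails at i=2 ⇒ NO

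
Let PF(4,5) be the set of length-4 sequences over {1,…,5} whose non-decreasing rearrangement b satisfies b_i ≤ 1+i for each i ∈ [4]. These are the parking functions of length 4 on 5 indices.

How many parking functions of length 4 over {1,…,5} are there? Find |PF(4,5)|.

432

Count = (6−4)·6^(4−1) = 2·216 = 432 (Konheim–Weiss)
One tuple (4,5,3,2) → sorted (2,3,4,5): b_i ≤ 1+i ∀i, a PF.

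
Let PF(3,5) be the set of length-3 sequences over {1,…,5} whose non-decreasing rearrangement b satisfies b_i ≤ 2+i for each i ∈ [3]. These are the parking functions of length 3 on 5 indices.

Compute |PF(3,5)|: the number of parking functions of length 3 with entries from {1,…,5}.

108

|PF| = (6−3)·6^(3−1) = 3·36 = 108 (Konheim–Weiss)
One tuple (1,3,3) → sorted (1,3,3): b_i ≤ 2+i ∀i, a PF.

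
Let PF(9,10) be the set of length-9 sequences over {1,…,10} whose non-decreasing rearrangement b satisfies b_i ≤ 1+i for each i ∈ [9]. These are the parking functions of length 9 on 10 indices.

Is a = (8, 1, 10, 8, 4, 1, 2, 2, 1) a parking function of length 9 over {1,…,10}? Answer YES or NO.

YES

Sorted: b = (1, 1, 1, 2, 2, 4, 8, 8, 10).
  b_1=1 ≤ 2
  b_2=1 ≤ 3
  b_3=1 ≤ 4
  b_4=2 ≤ 5
  b_5=2 ≤ 6
  b_6=4 ≤ 7
  b_7=8 ≤ 8
  b_8=8 ≤ 9
  b_9=10 ≤ 10
All bounds hold ⇒ YES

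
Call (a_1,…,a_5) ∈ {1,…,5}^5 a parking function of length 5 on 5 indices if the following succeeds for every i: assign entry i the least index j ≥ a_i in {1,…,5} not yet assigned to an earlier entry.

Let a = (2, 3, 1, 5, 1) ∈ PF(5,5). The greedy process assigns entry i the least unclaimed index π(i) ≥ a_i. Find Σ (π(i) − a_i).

3

Σπ = 15 ({1..5} each once); Σa = 2+3+1+5+1 = 12; disp = 15−12 = 3.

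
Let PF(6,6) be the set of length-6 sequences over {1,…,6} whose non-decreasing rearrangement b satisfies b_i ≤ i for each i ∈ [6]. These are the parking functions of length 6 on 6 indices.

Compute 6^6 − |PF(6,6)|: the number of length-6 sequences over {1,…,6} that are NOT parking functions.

#PF = 1·7^5 = 1·16807 = 16807 [KW]
Example (4,6,5,4,6,4) → sorted (4,4,4,5,6,6): b_1=4>1, not a PF.
Total 46656; non-PF = 46656−16807 = 29849

29849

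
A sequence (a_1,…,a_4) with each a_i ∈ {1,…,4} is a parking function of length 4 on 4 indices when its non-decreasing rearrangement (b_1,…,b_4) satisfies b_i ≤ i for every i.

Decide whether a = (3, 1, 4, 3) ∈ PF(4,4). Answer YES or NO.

NO

Sorted: b = (1, 3, 3, 4).
  b_1=1 ≤ 1
  b_2=3 > 2
  fails at i=2 ⇒ NO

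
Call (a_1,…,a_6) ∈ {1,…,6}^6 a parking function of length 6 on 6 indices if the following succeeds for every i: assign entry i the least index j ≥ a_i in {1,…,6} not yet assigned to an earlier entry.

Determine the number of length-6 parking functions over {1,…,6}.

16807

|PF(6,6)| = (7−6)·7^(6−1) = 1×16807 = 16807
Check (6,4,2,1,2,3) → sorted (1,2,2,3,4,6): b_i ≤ i ∀i, a PF.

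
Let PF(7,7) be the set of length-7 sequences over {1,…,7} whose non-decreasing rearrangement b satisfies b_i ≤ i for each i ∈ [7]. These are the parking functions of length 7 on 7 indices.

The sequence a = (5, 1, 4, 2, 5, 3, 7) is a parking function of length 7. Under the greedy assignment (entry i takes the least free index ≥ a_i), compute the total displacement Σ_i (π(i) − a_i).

1

Σπ(i) = 1+…+7 = 28; Σa = 5+1+4+2+5+3+7 = 27; disp = 28−27 = 1.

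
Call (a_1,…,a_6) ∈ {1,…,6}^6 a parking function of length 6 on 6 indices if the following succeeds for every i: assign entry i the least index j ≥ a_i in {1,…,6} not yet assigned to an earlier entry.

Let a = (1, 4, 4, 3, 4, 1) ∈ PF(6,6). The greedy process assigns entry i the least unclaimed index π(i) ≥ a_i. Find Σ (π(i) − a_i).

4

Σπ(i) = 1+…+6 = 21; Σa = 1+4+4+3+4+1 = 17; disp = 21−17 = 4.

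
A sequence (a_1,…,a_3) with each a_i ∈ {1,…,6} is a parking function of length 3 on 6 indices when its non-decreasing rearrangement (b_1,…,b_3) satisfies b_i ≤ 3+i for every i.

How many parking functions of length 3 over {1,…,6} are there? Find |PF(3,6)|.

196

|PF| = (7−3)·7^(3−1) = 4×49 = 196 (Konheim–Weiss)
One tuple (3,2,4) → sorted (2,3,4): b_i ≤ 3+i ∀i, a PF.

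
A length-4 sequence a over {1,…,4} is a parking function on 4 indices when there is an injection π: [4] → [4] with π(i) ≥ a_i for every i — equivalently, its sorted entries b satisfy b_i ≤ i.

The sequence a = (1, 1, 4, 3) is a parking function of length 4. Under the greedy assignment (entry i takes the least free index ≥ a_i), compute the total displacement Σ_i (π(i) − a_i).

Σπ = 10 ({1..4} each once); Σa = 1+1+4+3 = 9; disp = 10−9 = 1.

1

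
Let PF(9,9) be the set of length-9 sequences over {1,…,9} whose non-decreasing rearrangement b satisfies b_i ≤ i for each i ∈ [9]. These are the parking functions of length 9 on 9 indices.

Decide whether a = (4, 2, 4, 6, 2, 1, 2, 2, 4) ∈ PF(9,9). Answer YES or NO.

YES

Sorted: b = (1, 2, 2, 2, 2, 4, 4, 4, 6).
  b_1=1 ≤ 1
  b_2=2 ≤ 2
  b_3=2 ≤ 3
  b_4=2 ≤ 4
  b_5=2 ≤ 5
  b_6=4 ≤ 6
  b_7=4 ≤ 7
  b_8=4 ≤ 8
  b_9=6 ≤ 9
All bounds hold ⇒ YES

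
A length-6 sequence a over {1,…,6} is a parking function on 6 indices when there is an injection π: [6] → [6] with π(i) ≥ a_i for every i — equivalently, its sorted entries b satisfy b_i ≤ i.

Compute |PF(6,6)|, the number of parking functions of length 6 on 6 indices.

Count = 1·7^5 = 1×16807 = 16807
E.g. (1,1,1,1,2,1) → sorted (1,1,1,1,1,2): b_i ≤ i ∀i, a PF.

16807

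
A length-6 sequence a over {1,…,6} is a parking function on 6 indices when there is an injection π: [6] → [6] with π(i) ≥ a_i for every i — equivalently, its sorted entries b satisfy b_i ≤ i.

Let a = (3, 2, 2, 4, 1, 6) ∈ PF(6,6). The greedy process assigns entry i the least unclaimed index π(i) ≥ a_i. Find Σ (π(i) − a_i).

Σπ = 21 ({1..6} each once); Σa = 3+2+2+4+1+6 = 18; disp = 21−18 = 3.

3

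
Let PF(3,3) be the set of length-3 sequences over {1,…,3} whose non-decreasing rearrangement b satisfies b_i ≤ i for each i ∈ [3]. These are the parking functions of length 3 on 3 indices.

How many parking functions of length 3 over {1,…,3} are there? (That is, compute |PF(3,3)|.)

16

|PF(3,3)| = 1·4^2 = 1·16 = 16 (Pollak)
Example (1,2,3) → sorted (1,2,3): b_i ≤ i ∀i, a PF.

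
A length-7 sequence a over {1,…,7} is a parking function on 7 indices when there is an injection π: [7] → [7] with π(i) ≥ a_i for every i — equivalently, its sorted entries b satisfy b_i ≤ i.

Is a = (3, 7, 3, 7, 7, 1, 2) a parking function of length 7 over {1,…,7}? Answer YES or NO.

NO

Order a: b = (1, 2, 3, 3, 7, 7, 7).
  b_1=1 ≤ 1
  b_2=2 ≤ 2
  b_3=3 ≤ 3
  b_4=3 ≤ 4
  b_5=7 > 5
  fails at i=5 ⇒ NO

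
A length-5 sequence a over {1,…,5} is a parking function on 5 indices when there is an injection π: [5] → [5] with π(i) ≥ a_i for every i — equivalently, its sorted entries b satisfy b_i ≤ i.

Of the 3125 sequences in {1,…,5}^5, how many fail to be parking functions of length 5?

1829

|PF| = (6−5)·6^(5−1) = 1×1296 = 1296 [KW]
Check (2,5,4,2,2) → sorted (2,2,2,4,5): b_1=2>1, not a PF.
5^5 − 1296 = 3125 − 1296 = 1829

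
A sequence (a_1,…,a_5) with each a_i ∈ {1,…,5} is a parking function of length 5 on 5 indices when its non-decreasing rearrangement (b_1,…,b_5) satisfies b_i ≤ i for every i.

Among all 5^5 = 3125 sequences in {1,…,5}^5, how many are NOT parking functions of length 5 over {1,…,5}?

1829

Count = (6−5)·6^(5−1) = 1 · 1296 = 1296 (Konheim–Weiss)
Check (2,3,5,5,5) → sorted (2,3,5,5,5): b_1=2>1, not a PF.
5^5 − 1296 = 3125 − 1296 = 1829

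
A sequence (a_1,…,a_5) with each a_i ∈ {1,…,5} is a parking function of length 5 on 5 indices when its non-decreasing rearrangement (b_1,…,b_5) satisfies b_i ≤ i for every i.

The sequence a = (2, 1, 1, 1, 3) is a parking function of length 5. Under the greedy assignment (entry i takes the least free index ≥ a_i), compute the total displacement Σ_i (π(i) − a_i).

7

Σπ(i) = 1+…+5 = 15; Σa = 2+1+1+1+3 = 8; disp = 15−8 = 7.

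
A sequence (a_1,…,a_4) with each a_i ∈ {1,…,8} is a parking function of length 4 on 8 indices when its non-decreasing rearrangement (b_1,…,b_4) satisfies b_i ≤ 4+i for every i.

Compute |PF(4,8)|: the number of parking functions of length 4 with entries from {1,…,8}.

3645

|PF| = (8+1−4)·(8+1)^{4−1} = 5 · 729 = 3645 (Konheim–Weiss)
Example (3,6,1,7) → sorted (1,3,6,7): b_i ≤ 4+i ∀i, a PF.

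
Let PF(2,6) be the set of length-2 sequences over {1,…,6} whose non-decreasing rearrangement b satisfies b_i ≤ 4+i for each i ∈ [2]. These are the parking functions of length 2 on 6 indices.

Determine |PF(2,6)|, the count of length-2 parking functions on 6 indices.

|PF(2,6)| = (6+1−2)·(6+1)^{2−1} = 5·7 = 35 (Konheim–Weiss)
Check (5,3) → sorted (3,5): b_i ≤ 4+i ∀i, a PF.

35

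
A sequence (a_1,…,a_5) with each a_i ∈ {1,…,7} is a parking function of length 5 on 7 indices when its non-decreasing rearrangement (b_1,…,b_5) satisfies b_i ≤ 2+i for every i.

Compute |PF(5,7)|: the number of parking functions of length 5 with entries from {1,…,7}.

12288

Count = (7−5+1)·(7+1)^(5−1) = 3×4096 = 12288
Check (1,5,2,2,6) → sorted (1,2,2,5,6): b_i ≤ 2+i ∀i, a PF.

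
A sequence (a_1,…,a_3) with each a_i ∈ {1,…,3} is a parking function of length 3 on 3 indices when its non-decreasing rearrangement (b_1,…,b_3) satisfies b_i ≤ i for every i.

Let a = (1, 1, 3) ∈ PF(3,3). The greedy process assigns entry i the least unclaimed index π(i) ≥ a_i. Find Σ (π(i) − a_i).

1

Σπ = 3·4/2 = 6 (π permutes [3]); Σa = 1+1+3 = 5; disp = 6−5 = 1.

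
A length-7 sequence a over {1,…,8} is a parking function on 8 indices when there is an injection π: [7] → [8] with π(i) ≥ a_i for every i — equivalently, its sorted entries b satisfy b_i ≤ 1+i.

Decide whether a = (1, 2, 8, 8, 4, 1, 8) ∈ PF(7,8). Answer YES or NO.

NO

Rearranged: b = (1, 1, 2, 4, 8, 8, 8).
  b_1=1 ≤ 2
  b_2=1 ≤ 3
  b_3=2 ≤ 4
  b_4=4 ≤ 5
  b_5=8 > 6
  fails at i=5 ⇒ NO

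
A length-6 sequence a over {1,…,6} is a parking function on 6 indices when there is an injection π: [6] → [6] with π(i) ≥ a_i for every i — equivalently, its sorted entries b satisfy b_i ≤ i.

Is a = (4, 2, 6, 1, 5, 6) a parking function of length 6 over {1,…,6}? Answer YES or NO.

Sorted: b = (1, 2, 4, 5, 6, 6).
  b_1=1 ≤ 1
  b_2=2 ≤ 2
  b_3=4 > 3
  fails at i=3 ⇒ NO

NO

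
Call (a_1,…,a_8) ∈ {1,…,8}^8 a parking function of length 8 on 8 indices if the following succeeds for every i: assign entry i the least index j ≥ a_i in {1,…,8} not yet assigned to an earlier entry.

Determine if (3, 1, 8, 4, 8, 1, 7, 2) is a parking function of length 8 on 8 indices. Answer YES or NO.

NO

Order a: b = (1, 1, 2, 3, 4, 7, 8, 8).
  b_1=1 ≤ 1
  b_2=1 ≤ 2
  b_3=2 ≤ 3
  b_4=3 ≤ 4
  b_5=4 ≤ 5
  b_6=7 > 6
  fails at i=6 ⇒ NO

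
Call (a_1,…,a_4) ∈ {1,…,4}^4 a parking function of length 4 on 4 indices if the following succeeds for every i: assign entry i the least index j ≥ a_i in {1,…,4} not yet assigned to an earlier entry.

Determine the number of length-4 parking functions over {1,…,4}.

125

|PF| = (4+1−4)·(4+1)^{4−1} = 1×125 = 125 [KW]
Check (1,1,2,4) → sorted (1,1,2,4): b_i ≤ i ∀i, a PF.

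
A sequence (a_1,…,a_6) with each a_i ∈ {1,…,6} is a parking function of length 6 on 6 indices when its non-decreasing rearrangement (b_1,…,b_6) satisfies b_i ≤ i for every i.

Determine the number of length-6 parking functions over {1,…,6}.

|PF(6,6)| = (6+1−6)·(6+1)^{6−1} = 1·16807 = 16807 (Konheim–Weiss)
Check (1,3,3,2,6,2) → sorted (1,2,2,3,3,6): b_i ≤ i ∀i, a PF.

16807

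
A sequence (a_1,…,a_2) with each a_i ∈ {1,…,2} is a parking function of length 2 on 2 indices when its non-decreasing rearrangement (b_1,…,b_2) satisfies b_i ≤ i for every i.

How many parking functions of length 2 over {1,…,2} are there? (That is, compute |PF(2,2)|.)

#PF = (2+1−2)·(2+1)^{2−1} = 1×3 = 3
E.g. (1,2) → sorted (1,2): b_i ≤ i ∀i, a PF.

3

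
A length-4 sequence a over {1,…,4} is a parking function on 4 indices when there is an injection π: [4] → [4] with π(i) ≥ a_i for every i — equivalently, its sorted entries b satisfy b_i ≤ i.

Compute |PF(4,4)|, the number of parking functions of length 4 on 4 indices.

Count = (5−4)·5^(4−1) = 1×125 = 125
Example (1,3,1,4) → sorted (1,1,3,4): b_i ≤ i ∀i, a PF.

125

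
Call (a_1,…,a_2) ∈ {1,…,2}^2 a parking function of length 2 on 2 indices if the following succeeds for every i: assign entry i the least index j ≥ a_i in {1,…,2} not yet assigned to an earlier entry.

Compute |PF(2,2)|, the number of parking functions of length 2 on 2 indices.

|PF| = 1·3^1 = 1 · 3 = 3 (Konheim–Weiss)
Check (1,1) → sorted (1,1): b_i ≤ i ∀i, a PF.

3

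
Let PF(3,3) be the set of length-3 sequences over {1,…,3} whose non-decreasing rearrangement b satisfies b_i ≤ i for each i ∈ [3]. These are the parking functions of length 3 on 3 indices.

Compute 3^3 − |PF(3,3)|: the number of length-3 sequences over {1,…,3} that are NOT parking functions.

11

#PF = (3+1−3)·(3+1)^{3−1} = 1 · 16 = 16 [KW]
One tuple (3,3,2) → sorted (2,3,3): b_1=2>1, not a PF.
3^3 − 16 = 27 − 16 = 11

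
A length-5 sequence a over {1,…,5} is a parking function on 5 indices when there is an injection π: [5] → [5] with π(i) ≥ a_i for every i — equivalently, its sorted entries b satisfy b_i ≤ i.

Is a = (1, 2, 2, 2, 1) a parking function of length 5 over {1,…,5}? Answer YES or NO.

YES

Order a: b = (1, 1, 2, 2, 2).
  b_1=1 ≤ 1
  b_2=1 ≤ 2
  b_3=2 ≤ 3
  b_4=2 ≤ 4
  b_5=2 ≤ 5
All bounds hold ⇒ YES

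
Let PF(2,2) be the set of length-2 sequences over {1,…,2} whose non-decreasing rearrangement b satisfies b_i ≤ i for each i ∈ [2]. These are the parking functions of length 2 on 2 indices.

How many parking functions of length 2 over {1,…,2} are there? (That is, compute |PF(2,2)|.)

|PF| = (3−2)·3^(2−1) = 1·3 = 3 [KW]
Check (2,1) → sorted (1,2): b_i ≤ i ∀i, a PF.

3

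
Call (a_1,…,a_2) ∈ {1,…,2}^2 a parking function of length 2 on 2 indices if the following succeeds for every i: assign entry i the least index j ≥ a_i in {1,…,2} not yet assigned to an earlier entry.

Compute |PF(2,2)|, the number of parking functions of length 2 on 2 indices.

3

|PF(2,2)| = (2+1−2)·(2+1)^{2−1} = 1×3 = 3
E.g. (1,1) → sorted (1,1): b_i ≤ i ∀i, a PF.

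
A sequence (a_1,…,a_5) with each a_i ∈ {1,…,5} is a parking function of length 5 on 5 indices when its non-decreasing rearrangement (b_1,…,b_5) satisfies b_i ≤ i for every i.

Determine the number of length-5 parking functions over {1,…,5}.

Count = (5+1−5)·(5+1)^{5−1} = 1·1296 = 1296 (Pollak)
One tuple (2,2,1,4,2) → sorted (1,2,2,2,4): b_i ≤ i ∀i, a PF.

1296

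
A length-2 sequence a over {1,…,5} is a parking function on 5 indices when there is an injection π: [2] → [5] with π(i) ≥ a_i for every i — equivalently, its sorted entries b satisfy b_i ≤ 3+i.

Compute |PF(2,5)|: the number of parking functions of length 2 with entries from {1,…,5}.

24

|PF| = (6−2)·6^(2−1) = 4×6 = 24 [KW]
Check (2,3) → sorted (2,3): b_i ≤ 3+i ∀i, a PF.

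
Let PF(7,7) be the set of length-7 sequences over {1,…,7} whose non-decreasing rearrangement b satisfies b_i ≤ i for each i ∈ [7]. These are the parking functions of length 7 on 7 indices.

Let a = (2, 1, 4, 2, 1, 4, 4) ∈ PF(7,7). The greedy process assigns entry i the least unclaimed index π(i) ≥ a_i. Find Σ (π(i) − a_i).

Σπ = 28 ({1..7} each once); Σa = 2+1+4+2+1+4+4 = 18; disp = 28−18 = 10.

10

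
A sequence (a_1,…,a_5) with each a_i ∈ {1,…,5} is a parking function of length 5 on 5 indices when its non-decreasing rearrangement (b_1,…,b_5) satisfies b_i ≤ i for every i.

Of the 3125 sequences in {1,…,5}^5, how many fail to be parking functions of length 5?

|PF(5,5)| = (5+1−5)·(5+1)^{5−1} = 1×1296 = 1296 (Pollak)
Check (5,4,2,5,5) → sorted (2,4,5,5,5): b_1=2>1, not a PF.
Total 3125; non-PF = 3125−1296 = 1829

1829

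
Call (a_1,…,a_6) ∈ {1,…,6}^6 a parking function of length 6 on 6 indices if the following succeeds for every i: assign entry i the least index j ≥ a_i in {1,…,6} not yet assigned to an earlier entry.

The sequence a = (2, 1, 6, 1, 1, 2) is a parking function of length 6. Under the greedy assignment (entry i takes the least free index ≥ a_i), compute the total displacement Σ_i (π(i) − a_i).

8

Σπ = 6·7/2 = 21 (π permutes [6]); Σa = 2+1+6+1+1+2 = 13; disp = 21−13 = 8.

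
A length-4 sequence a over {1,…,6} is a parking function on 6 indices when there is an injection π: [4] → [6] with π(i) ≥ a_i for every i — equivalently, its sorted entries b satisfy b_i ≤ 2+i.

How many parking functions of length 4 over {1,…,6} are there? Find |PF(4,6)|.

1029

Count = (6+1−4)·(6+1)^{4−1} = 3×343 = 1029 [KW]
Example (2,3,1,5) → sorted (1,2,3,5): b_i ≤ 2+i ∀i, a PF.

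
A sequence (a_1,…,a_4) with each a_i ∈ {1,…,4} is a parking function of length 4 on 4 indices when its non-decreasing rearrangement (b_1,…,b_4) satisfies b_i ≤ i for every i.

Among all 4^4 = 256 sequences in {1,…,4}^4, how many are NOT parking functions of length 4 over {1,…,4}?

Count = (4+1−4)·(4+1)^{4−1} = 1·125 = 125 (Konheim–Weiss)
Check (4,4,3,4) → sorted (3,4,4,4): b_1=3>1, not a PF.
4^4 − 125 = 256 − 125 = 131

131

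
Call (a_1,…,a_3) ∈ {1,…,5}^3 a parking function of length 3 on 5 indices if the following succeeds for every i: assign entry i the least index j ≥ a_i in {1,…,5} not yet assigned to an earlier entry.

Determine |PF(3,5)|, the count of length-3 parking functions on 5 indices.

Count = (6−3)·6^(3−1) = 3×36 = 108 (Konheim–Weiss)
Check (4,2,4) → sorted (2,4,4): b_i ≤ 2+i ∀i, a PF.

108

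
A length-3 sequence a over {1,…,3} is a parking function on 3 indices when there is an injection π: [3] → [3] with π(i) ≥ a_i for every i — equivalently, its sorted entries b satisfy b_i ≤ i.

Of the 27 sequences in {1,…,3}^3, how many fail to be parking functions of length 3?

11

Count = (3−3+1)·(3+1)^(3−1) = 1·16 = 16 (Pollak)
Example (3,3,2) → sorted (2,3,3): b_1=2>1, not a PF.
3^3 − 16 = 27 − 16 = 11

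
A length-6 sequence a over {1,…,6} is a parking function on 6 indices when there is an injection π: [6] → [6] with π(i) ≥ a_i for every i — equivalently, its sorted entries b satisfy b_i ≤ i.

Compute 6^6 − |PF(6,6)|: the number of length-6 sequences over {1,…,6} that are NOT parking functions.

29849

|PF| = (6+1−6)·(6+1)^{6−1} = 1 · 16807 = 16807 (Pollak)
Example (6,5,4,4,2,3) → sorted (2,3,4,4,5,6): b_1=2>1, not a PF.
6^6 − 16807 = 46656 − 16807 = 29849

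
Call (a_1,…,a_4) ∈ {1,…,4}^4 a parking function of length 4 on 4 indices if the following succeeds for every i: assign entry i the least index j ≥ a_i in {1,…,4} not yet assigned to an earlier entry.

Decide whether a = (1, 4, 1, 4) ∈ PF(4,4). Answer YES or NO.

NO

Order a: b = (1, 1, 4, 4).
  b_1=1 ≤ 1
  b_2=1 ≤ 2
  b_3=4 > 3
  fails at i=3 ⇒ NO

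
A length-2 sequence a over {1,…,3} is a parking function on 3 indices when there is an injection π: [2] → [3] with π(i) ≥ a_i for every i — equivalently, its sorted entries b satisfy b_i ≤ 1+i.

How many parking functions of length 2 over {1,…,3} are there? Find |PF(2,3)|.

|PF| = (4−2)·4^(2−1) = 2 · 4 = 8 (Pollak)
Check (2,3) → sorted (2,3): b_i ≤ 1+i ∀i, a PF.

8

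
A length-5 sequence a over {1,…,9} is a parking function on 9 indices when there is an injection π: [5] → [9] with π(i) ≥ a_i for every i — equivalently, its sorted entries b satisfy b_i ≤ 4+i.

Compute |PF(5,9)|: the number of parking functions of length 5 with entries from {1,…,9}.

Count = (9+1−5)·(9+1)^{5−1} = 5·10000 = 50000
E.g. (5,8,4,5,4) → sorted (4,4,5,5,8): b_i ≤ 4+i ∀i, a PF.

50000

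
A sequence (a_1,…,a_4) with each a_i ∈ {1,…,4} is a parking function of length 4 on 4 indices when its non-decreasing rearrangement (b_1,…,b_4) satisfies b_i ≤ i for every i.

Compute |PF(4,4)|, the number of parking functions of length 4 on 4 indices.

125

|PF| = (5−4)·5^(4−1) = 1 · 125 = 125
E.g. (3,4,1,1) → sorted (1,1,3,4): b_i ≤ i ∀i, a PF.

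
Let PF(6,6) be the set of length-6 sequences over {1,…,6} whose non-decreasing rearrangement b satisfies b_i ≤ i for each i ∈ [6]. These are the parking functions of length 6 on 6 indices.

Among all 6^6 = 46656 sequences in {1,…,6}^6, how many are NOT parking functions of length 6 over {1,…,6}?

#PF = (6+1−6)·(6+1)^{6−1} = 1 · 16807 = 16807 (Pollak)
One tuple (6,4,3,6,6,6) → sorted (3,4,6,6,6,6): b_1=3>1, not a PF.
So 46656 − 16807 = 29849 fail.

29849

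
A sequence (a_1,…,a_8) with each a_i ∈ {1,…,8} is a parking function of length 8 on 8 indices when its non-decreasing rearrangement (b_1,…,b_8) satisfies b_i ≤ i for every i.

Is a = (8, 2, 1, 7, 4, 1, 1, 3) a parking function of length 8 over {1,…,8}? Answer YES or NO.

Sorted: b = (1, 1, 1, 2, 3, 4, 7, 8).
  b_1=1 ≤ 1
  b_2=1 ≤ 2
  b_3=1 ≤ 3
  b_4=2 ≤ 4
  b_5=3 ≤ 5
  b_6=4 ≤ 6
  b_7=7 ≤ 7
  b_8=8 ≤ 8
All bounds hold ⇒ YES

YES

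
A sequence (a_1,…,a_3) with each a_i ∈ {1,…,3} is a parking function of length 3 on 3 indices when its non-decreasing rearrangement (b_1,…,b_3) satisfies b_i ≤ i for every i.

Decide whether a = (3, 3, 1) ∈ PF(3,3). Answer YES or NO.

Sorted: b = (1, 3, 3).
  b_1=1 ≤ 1
  b_2=3 > 2
  fails at i=2 ⇒ NO

NO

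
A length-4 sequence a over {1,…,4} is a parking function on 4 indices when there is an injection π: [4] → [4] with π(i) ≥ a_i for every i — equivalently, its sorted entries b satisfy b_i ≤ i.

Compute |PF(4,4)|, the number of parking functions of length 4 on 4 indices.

|PF(4,4)| = (4−4+1)·(4+1)^(4−1) = 1×125 = 125 (Konheim–Weiss)
One tuple (1,1,1,4) → sorted (1,1,1,4): b_i ≤ i ∀i, a PF.

125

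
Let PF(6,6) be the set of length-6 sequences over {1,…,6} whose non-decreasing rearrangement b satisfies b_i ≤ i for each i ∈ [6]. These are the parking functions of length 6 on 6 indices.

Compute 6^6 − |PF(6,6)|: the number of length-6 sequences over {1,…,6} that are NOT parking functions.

Count = (7−6)·7^(6−1) = 1·16807 = 16807
Check (2,3,6,5,4,6) → sorted (2,3,4,5,6,6): b_1=2>1, not a PF.
6^6 − 16807 = 46656 − 16807 = 29849

29849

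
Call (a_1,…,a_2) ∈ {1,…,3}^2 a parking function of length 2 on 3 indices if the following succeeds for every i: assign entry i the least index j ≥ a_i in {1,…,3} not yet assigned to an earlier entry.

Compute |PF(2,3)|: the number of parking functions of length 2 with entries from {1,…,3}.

|PF| = 2·4^1 = 2·4 = 8 (Pollak)
Check (2,3) → sorted (2,3): b_i ≤ 1+i ∀i, a PF.

8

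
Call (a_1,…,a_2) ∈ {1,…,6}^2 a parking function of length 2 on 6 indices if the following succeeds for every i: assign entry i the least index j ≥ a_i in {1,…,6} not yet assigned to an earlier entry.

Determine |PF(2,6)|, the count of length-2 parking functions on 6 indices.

35

|PF(2,6)| = (7−2)·7^(2−1) = 5 · 7 = 35 (Pollak)
Check (6,1) → sorted (1,6): b_i ≤ 4+i ∀i, a PF.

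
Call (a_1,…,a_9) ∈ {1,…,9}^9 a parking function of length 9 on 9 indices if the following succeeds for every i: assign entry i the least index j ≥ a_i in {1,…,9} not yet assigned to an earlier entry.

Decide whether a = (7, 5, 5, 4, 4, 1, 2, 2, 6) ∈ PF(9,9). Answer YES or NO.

YES

Sorted: b = (1, 2, 2, 4, 4, 5, 5, 6, 7).
  b_1=1 ≤ 1
  b_2=2 ≤ 2
  b_3=2 ≤ 3
  b_4=4 ≤ 4
  b_5=4 ≤ 5
  b_6=5 ≤ 6
  b_7=5 ≤ 7
  b_8=6 ≤ 8
  b_9=7 ≤ 9
All bounds hold ⇒ YES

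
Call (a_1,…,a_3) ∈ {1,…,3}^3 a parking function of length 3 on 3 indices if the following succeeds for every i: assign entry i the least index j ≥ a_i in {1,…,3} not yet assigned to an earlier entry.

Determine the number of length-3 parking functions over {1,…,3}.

16

Count = (4−3)·4^(3−1) = 1×16 = 16
Example (2,1,2) → sorted (1,2,2): b_i ≤ i ∀i, a PF.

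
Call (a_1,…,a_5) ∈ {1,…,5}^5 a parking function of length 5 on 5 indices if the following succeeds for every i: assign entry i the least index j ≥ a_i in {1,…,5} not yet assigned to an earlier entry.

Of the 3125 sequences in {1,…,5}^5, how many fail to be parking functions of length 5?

1829

#PF = (6−5)·6^(5−1) = 1 · 1296 = 1296 [KW]
One tuple (5,5,5,5,4) → sorted (4,5,5,5,5): b_1=4>1, not a PF.
So 3125 − 1296 = 1829 fail.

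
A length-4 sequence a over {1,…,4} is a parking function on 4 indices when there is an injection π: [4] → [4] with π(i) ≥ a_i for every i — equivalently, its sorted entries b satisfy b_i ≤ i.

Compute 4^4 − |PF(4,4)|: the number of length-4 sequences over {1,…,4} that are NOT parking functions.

131

#PF = 1·5^3 = 1·125 = 125 (Pollak)
Example (4,4,4,3) → sorted (3,4,4,4): b_1=3>1, not a PF.
Total 256; non-PF = 256−125 = 131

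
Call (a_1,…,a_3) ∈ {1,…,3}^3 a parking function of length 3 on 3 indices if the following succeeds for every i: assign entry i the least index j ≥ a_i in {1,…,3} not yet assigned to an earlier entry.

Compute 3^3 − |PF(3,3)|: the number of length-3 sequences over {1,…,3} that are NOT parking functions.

Count = (4−3)·4^(3−1) = 1 · 16 = 16 [KW]
One tuple (3,2,2) → sorted (2,2,3): b_1=2>1, not a PF.
Total 27; non-PF = 27−16 = 11

11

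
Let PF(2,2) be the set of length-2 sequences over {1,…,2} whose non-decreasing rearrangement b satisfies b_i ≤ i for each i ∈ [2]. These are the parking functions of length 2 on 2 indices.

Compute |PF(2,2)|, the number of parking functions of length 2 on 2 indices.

3

#PF = (2−2+1)·(2+1)^(2−1) = 1 · 3 = 3 (Pollak)
Check (1,2) → sorted (1,2): b_i ≤ i ∀i, a PF.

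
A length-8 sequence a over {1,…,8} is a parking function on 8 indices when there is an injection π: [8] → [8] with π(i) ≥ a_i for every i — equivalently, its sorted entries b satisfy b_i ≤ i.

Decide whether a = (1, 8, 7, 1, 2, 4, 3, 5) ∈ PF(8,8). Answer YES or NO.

Sorted: b = (1, 1, 2, 3, 4, 5, 7, 8).
  b_1=1 ≤ 1
  b_2=1 ≤ 2
  b_3=2 ≤ 3
  b_4=3 ≤ 4
  b_5=4 ≤ 5
  b_6=5 ≤ 6
  b_7=7 ≤ 7
  b_8=8 ≤ 8
All bounds hold ⇒ YES

YES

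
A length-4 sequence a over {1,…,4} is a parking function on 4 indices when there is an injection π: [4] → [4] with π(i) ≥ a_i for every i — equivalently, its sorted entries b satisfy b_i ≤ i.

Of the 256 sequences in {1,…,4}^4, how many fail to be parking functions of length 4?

131

|PF| = 1·5^3 = 1·125 = 125 (Pollak)
E.g. (2,4,4,4) → sorted (2,4,4,4): b_1=2>1, not a PF.
4^4 − 125 = 256 − 125 = 131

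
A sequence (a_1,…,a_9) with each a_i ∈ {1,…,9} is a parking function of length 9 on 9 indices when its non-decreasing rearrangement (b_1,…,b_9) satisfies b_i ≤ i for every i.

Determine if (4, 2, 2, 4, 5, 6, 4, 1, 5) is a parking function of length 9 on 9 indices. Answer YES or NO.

YES

Sorted: b = (1, 2, 2, 4, 4, 4, 5, 5, 6).
  b_1=1 ≤ 1
  b_2=2 ≤ 2
  b_3=2 ≤ 3
  b_4=4 ≤ 4
  b_5=4 ≤ 5
  b_6=4 ≤ 6
  b_7=5 ≤ 7
  b_8=5 ≤ 8
  b_9=6 ≤ 9
All bounds hold ⇒ YES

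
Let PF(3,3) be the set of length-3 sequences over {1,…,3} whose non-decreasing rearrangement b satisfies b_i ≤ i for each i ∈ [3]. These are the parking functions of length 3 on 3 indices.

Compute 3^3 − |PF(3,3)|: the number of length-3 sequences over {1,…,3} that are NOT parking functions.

|PF(3,3)| = 1·4^2 = 1·16 = 16 (Pollak)
One tuple (3,3,3) → sorted (3,3,3): b_1=3>1, not a PF.
3^3 − 16 = 27 − 16 = 11

11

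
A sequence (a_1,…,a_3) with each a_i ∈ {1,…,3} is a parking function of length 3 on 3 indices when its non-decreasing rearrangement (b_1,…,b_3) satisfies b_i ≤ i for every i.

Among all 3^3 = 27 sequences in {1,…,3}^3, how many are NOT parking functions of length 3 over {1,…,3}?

11

Count = 1·4^2 = 1 · 16 = 16 [KW]
Example (2,3,3) → sorted (2,3,3): b_1=2>1, not a PF.
3^3 − 16 = 27 − 16 = 11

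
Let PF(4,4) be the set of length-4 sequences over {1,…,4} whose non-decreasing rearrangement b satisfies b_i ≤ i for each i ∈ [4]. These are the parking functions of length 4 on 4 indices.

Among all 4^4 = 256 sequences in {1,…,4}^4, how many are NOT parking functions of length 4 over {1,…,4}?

#PF = (5−4)·5^(4−1) = 1×125 = 125 [KW]
One tuple (4,2,4,4) → sorted (2,4,4,4): b_1=2>1, not a PF.
So 256 − 125 = 131 fail.

131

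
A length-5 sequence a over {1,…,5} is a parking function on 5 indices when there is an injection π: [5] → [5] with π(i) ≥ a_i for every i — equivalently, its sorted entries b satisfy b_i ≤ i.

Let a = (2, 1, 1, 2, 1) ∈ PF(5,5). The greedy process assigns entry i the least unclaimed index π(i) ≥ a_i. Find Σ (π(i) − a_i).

Σπ = 15 ({1..5} each once); Σa = 2+1+1+2+1 = 7; disp = 15−7 = 8.

8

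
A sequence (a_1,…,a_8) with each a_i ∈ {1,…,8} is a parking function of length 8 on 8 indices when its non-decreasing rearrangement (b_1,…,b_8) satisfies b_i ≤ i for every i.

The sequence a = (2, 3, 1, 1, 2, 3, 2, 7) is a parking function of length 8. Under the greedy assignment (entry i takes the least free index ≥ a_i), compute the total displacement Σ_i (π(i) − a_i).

15

Σπ = 8·9/2 = 36 (π permutes [8]); Σa = 2+3+1+1+2+3+2+7 = 21; disp = 36−21 = 15.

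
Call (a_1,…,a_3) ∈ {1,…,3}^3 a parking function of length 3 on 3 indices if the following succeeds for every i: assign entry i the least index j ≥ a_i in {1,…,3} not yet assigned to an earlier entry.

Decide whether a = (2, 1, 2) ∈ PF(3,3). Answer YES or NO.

Rearranged: b = (1, 2, 2).
  b_1=1 ≤ 1
  b_2=2 ≤ 2
  b_3=2 ≤ 3
All bounds hold ⇒ YES

YES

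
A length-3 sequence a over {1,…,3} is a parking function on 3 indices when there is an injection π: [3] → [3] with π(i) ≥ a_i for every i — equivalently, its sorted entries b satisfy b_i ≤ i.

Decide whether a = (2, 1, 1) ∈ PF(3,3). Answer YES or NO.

YES

Rearranged: b = (1, 1, 2).
  b_1=1 ≤ 1
  b_2=1 ≤ 2
  b_3=2 ≤ 3
All bounds hold ⇒ YES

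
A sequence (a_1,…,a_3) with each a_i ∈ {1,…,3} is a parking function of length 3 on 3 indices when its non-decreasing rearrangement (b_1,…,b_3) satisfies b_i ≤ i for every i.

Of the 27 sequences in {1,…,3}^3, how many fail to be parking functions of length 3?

11

Count = (3−3+1)·(3+1)^(3−1) = 1·16 = 16 (Pollak)
Check (3,2,3) → sorted (2,3,3): b_1=2>1, not a PF.
3^3 − 16 = 27 − 16 = 11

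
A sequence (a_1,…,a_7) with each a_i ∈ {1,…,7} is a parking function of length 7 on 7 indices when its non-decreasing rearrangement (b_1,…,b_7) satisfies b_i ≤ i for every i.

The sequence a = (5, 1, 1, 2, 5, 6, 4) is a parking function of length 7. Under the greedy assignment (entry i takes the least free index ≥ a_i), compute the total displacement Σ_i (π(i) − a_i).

Σπ = 7·8/2 = 28 (π permutes [7]); Σa = 5+1+1+2+5+6+4 = 24; disp = 28−24 = 4.

4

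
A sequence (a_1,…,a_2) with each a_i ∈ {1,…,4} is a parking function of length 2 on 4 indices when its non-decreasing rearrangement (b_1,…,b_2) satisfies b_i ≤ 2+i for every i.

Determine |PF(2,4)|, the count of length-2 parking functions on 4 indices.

15

|PF(2,4)| = (4+1−2)·(4+1)^{2−1} = 3 · 5 = 15 (Pollak)
Example (3,4) → sorted (3,4): b_i ≤ 2+i ∀i, a PF.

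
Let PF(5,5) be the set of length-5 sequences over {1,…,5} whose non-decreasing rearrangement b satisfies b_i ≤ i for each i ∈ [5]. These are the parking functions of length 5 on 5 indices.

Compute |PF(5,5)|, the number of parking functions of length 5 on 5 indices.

|PF(5,5)| = (6−5)·6^(5−1) = 1·1296 = 1296 (Pollak)
Check (1,3,4,1,4) → sorted (1,1,3,4,4): b_i ≤ i ∀i, a PF.

1296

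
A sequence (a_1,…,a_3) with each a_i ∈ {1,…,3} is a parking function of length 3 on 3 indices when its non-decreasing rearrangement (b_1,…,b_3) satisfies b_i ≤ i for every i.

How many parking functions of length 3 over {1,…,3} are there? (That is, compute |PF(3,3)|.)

|PF| = (3−3+1)·(3+1)^(3−1) = 1·16 = 16 (Konheim–Weiss)
One tuple (2,1,1) → sorted (1,1,2): b_i ≤ i ∀i, a PF.

16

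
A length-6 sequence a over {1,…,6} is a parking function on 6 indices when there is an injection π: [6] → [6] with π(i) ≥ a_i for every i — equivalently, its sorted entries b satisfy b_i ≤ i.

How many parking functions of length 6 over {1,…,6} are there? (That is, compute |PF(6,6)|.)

16807

#PF = (6−6+1)·(6+1)^(6−1) = 1 · 16807 = 16807 [KW]
Check (1,2,2,6,5,4) → sorted (1,2,2,4,5,6): b_i ≤ i ∀i, a PF.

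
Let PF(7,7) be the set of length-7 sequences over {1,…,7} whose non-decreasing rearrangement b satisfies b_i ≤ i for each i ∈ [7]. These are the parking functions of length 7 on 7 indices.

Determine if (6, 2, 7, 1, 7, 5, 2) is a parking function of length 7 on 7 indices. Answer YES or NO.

Sorted: b = (1, 2, 2, 5, 6, 7, 7).
  b_1=1 ≤ 1
  b_2=2 ≤ 2
  b_3=2 ≤ 3
  b_4=5 > 4
  fails at i=4 ⇒ NO

NO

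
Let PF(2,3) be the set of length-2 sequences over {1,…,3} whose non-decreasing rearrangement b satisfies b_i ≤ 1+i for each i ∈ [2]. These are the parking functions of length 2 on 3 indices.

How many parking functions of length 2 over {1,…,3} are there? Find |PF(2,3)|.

#PF = (3−2+1)·(3+1)^(2−1) = 2×4 = 8 (Pollak)
Example (1,2) → sorted (1,2): b_i ≤ 1+i ∀i, a PF.

8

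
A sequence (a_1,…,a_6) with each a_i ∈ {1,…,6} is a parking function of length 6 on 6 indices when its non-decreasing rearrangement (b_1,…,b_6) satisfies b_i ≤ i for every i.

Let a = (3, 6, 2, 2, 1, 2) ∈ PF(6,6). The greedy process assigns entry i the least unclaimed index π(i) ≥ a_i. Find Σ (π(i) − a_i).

5

Σπ = 21 ({1..6} each once); Σa = 3+6+2+2+1+2 = 16; disp = 21−16 = 5.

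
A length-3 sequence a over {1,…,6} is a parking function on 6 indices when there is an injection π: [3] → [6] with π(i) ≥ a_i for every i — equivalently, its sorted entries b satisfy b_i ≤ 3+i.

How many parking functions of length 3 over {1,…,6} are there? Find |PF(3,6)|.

196

|PF| = (6−3+1)·(6+1)^(3−1) = 4·49 = 196 [KW]
Example (3,3,4) → sorted (3,3,4): b_i ≤ 3+i ∀i, a PF.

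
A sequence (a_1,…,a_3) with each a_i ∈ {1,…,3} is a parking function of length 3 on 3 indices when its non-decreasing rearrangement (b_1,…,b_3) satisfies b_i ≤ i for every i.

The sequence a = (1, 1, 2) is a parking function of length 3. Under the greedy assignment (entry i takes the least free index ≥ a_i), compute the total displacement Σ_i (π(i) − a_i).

Σπ(i) = 1+…+3 = 6; Σa = 1+1+2 = 4; disp = 6−4 = 2.

2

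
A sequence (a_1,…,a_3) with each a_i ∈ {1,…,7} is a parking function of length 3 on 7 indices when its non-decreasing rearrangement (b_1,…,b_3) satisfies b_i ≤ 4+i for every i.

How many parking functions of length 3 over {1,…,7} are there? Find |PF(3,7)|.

320

|PF(3,7)| = (7+1−3)·(7+1)^{3−1} = 5·64 = 320 (Pollak)
Example (7,5,2) → sorted (2,5,7): b_i ≤ 4+i ∀i, a PF.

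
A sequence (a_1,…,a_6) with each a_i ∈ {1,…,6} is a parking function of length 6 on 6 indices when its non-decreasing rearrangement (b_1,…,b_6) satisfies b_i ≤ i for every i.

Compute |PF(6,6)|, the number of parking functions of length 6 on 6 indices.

16807

|PF(6,6)| = (7−6)·7^(6−1) = 1 · 16807 = 16807 (Konheim–Weiss)
E.g. (4,2,1,1,4,1) → sorted (1,1,1,2,4,4): b_i ≤ i ∀i, a PF.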